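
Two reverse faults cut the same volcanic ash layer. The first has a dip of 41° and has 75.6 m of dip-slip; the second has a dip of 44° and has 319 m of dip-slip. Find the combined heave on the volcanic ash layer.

287 m

heave_A = 75.6 × cos(41°) = 57.06 m
heave_B = 319 × cos(44°) = 229.5 m
total = 57.06 + 229.5 = 287 m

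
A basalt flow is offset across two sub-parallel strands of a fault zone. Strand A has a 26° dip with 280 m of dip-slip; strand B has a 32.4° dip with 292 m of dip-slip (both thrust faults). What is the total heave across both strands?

heave_A = 280 × cos(26°) = 251.7 m
heave_B = 292 × cos(32.4°) = 246.5 m
total = 251.7 + 246.5 = 498 m

498 m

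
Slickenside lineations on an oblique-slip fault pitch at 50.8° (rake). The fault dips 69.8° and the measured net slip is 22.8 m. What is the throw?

dip-slip = net slip × sin(rake) = 22.8 m × sin(50.8°) = 17.67 m
throw = dip-slip × sin(dip) = 17.67 × sin(69.8°) = 16.6 m

16.6 m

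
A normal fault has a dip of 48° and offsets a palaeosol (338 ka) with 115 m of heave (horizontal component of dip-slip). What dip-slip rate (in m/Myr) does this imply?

508 m/Myr

dip-slip = heave / cos(dip) = 115 m / cos(48°) = 171.9 m
rate = 171.9 m / 338 ka = 0.000508 m/yr = 508 m/Myr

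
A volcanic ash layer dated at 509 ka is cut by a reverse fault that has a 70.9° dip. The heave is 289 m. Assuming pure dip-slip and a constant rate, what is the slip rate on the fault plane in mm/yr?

1.74 mm/yr

dip-slip = heave / cos(dip) = 289 m / cos(70.9°) = 883.2 m
rate = 883.2 m / 509 ka = 0.00174 m/yr = 1.74 mm/yr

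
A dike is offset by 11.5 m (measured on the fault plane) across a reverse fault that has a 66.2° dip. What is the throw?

throw = dip-slip × sin(dip) = 11.5 m × sin(66.2°) = 10.5 m

10.5 m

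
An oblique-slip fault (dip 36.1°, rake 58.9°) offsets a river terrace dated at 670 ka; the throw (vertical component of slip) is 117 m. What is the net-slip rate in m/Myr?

346 m/Myr

dip-slip = throw / sin(dip) = 117 / sin(36.1°) = 198.6 m
net slip = dip-slip / sin(rake) = 198.6 / sin(58.9°) = 231.9 m
rate = 231.9 m / 670 ka = 0.000346 m/yr = 346 m/Myr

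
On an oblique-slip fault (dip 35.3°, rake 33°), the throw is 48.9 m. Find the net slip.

155 m

dip-slip = throw / sin(dip) = 48.9 / sin(35.3°) = 84.62 m
net slip = dip-slip / sin(rake) = 84.62 / sin(33°) = 155 m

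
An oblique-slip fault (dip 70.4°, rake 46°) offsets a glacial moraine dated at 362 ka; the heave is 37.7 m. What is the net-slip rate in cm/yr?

dip-slip = heave / cos(dip) = 37.7 / cos(70.4°) = 112.4 m
net slip = dip-slip / sin(rake) = 112.4 / sin(46°) = 156.2 m
rate = 156.2 m / 362 ka = 0.000432 m/yr = 0.0432 cm/yr

0.0432 cm/yr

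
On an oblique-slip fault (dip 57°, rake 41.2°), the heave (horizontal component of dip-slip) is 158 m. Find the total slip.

440 m

dip-slip = heave / cos(dip) = 158 / cos(57°) = 290.1 m
net slip = dip-slip / sin(rake) = 290.1 / sin(41.2°) = 440 m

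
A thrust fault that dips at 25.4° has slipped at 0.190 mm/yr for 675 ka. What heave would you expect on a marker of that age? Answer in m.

116 m

dip-slip = rate × time = 0.190 mm/yr × 675 ka = 128.2 m
heave = dip-slip × cos(dip) = 128.2 × cos(25.4°) = 116 m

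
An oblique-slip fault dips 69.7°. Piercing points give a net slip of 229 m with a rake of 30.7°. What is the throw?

110 m

dip-slip = net slip × sin(rake) = 229 m × sin(30.7°) = 116.9 m
throw = dip-slip × sin(dip) = 116.9 × sin(69.7°) = 110 m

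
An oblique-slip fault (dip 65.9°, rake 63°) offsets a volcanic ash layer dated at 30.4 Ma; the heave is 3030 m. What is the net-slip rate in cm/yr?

0.0274 cm/yr

dip-slip = heave / cos(dip) = 3030 / cos(65.9°) = 7420 m
net slip = dip-slip / sin(rake) = 7420 / sin(63°) = 8328 m
rate = 8328 m / 30.4 Ma = 0.000274 m/yr = 0.0274 cm/yr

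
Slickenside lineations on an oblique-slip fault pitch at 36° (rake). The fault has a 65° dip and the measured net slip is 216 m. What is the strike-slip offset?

175 m

strike-slip = net slip × cos(rake) = 216 m × cos(36°) = 175 m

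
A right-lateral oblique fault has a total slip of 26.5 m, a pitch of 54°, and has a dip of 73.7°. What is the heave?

6.02 m

dip-slip = net slip × sin(rake) = 26.5 m × sin(54°) = 21.44 m
heave = dip-slip × cos(dip) = 21.44 × cos(73.7°) = 6.02 m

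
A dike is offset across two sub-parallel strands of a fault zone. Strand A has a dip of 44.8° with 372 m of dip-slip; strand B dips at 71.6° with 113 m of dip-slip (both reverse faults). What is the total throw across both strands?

throw_A = 372 × sin(44.8°) = 262.1 m
throw_B = 113 × sin(71.6°) = 107.2 m
total = 262.1 + 107.2 = 369 m

369 m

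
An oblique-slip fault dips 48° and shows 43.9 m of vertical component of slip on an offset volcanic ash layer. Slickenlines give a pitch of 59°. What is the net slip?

dip-slip = throw / sin(dip) = 43.9 / sin(48°) = 59.07 m
net slip = dip-slip / sin(rake) = 59.07 / sin(59°) = 68.9 m

68.9 m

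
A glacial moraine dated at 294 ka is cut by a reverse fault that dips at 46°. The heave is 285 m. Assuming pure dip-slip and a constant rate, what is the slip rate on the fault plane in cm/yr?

0.140 cm/yr

dip-slip = heave / cos(dip) = 285 m / cos(46°) = 410.3 m
rate = 410.3 m / 294 ka = 0.00140 m/yr = 0.140 cm/yr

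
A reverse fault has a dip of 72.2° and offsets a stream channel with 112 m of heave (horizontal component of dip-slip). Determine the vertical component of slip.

throw = heave × tan(dip) = 112 × tan(72.2°) = 349 m

349 m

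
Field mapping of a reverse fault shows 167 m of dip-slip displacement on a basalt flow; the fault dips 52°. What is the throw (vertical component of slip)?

132 m

throw = dip-slip × sin(dip) = 167 m × sin(52°) = 132 m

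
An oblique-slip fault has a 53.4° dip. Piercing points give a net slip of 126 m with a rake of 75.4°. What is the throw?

dip-slip = net slip × sin(rake) = 126 m × sin(75.4°) = 121.9 m
throw = dip-slip × sin(dip) = 121.9 × sin(53.4°) = 97.9 m

97.9 m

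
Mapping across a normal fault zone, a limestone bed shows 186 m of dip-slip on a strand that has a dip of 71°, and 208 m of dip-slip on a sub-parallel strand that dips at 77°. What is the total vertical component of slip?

379 m

throw_A = 186 × sin(71°) = 175.9 m
throw_B = 208 × sin(77°) = 202.7 m
total = 175.9 + 202.7 = 379 m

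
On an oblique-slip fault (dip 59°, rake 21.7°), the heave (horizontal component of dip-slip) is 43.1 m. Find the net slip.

dip-slip = heave / cos(dip) = 43.1 / cos(59°) = 83.68 m
net slip = dip-slip / sin(rake) = 83.68 / sin(21.7°) = 226 m

226 m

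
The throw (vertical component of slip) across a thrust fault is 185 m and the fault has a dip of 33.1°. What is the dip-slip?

dip-slip = throw / sin(dip) = 185 / sin(33.1°) = 339 m

339 m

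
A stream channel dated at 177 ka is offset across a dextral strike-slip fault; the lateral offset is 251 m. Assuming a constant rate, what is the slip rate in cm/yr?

rate = 251 m / 177 ka = 0.00142 m/yr = 0.142 cm/yr

0.142 cm/yr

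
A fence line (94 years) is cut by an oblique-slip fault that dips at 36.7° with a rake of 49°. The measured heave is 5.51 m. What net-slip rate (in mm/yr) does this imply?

96.9 mm/yr

dip-slip = heave / cos(dip) = 5.51 / cos(36.7°) = 6.872 m
net slip = dip-slip / sin(rake) = 6.872 / sin(49°) = 9.106 m
rate = 9.106 m / 94 years = 0.0969 m/yr = 96.9 mm/yr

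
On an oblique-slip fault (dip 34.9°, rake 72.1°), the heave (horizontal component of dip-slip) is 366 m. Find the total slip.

dip-slip = heave / cos(dip) = 366 / cos(34.9°) = 446.3 m
net slip = dip-slip / sin(rake) = 446.3 / sin(72.1°) = 469 m

469 m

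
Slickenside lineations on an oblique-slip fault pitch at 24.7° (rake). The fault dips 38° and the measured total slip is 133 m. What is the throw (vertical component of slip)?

34.2 m

dip-slip = net slip × sin(rake) = 133 m × sin(24.7°) = 55.58 m
throw = dip-slip × sin(dip) = 55.58 × sin(38°) = 34.2 m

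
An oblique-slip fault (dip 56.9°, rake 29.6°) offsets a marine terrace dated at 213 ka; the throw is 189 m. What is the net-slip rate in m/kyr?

2.14 m/kyr

dip-slip = throw / sin(dip) = 189 / sin(56.9°) = 225.6 m
net slip = dip-slip / sin(rake) = 225.6 / sin(29.6°) = 456.8 m
rate = 456.8 m / 213 ka = 0.00214 m/yr = 2.14 m/kyr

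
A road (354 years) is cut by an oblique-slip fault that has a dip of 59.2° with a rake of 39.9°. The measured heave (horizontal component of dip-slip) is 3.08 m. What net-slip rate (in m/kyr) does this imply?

dip-slip = heave / cos(dip) = 3.08 / cos(59.2°) = 6.015 m
net slip = dip-slip / sin(rake) = 6.015 / sin(39.9°) = 9.377 m
rate = 9.377 m / 354 years = 0.0265 m/yr = 26.5 m/kyr

26.5 m/kyr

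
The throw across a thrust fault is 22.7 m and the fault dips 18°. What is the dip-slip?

73.5 m

dip-slip = throw / sin(dip) = 22.7 / sin(18°) = 73.5 m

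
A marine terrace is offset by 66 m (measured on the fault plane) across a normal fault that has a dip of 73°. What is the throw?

throw = dip-slip × sin(dip) = 66 m × sin(73°) = 63.1 m

63.1 m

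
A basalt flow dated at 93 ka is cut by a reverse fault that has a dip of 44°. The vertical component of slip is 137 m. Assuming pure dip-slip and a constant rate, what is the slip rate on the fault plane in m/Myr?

2120 m/Myr

dip-slip = throw / sin(dip) = 137 m / sin(44°) = 197.2 m
rate = 197.2 m / 93 ka = 0.00212 m/yr = 2120 m/Myr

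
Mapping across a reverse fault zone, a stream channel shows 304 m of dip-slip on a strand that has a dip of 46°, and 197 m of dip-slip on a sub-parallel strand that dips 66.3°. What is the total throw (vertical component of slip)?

throw_A = 304 × sin(46°) = 218.7 m
throw_B = 197 × sin(66.3°) = 180.4 m
total = 218.7 + 180.4 = 399 m

399 m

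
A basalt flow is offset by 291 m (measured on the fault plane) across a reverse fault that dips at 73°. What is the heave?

heave = dip-slip × cos(dip) = 291 m × cos(73°) = 85.1 m

85.1 m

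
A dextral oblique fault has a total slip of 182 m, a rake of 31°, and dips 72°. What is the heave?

dip-slip = net slip × sin(rake) = 182 m × sin(31°) = 93.74 m
heave = dip-slip × cos(dip) = 93.74 × cos(72°) = 29 m

29 m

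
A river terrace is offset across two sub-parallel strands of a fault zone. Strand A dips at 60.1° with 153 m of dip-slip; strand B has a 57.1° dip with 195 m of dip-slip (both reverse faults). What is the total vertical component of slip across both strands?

throw_A = 153 × sin(60.1°) = 132.6 m
throw_B = 195 × sin(57.1°) = 163.7 m
total = 132.6 + 163.7 = 296 m

296 m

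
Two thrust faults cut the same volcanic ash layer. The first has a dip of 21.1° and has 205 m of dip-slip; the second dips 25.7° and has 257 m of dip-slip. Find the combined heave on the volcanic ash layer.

423 m

heave_A = 205 × cos(21.1°) = 191.3 m
heave_B = 257 × cos(25.7°) = 231.6 m
total = 191.3 + 231.6 = 423 m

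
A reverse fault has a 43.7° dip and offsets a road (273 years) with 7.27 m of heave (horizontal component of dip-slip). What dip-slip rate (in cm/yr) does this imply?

dip-slip = heave / cos(dip) = 7.27 m / cos(43.7°) = 10.06 m
rate = 10.06 m / 273 years = 0.0368 m/yr = 3.68 cm/yr

3.68 cm/yr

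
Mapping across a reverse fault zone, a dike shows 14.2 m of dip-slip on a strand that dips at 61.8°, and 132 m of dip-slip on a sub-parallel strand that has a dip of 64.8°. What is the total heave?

heave_A = 14.2 × cos(61.8°) = 6.710 m
heave_B = 132 × cos(64.8°) = 56.20 m
total = 6.710 + 56.20 = 62.9 m

62.9 m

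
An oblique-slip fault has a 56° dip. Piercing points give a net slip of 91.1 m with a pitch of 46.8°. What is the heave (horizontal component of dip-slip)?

37.1 m

dip-slip = net slip × sin(rake) = 91.1 m × sin(46.8°) = 66.41 m
heave = dip-slip × cos(dip) = 66.41 × cos(56°) = 37.1 m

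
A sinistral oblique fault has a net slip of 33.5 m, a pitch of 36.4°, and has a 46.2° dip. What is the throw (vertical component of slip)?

dip-slip = net slip × sin(rake) = 33.5 m × sin(36.4°) = 19.88 m
throw = dip-slip × sin(dip) = 19.88 × sin(46.2°) = 14.3 m

14.3 m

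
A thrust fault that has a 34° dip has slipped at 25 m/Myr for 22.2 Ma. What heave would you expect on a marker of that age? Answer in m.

460 m

dip-slip = rate × time = 25 m/Myr × 22.2 Ma = 555 m
heave = dip-slip × cos(dip) = 555 × cos(34°) = 460 m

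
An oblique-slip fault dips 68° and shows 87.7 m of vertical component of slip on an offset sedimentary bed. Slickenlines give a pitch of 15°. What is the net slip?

365 m

dip-slip = throw / sin(dip) = 87.7 / sin(68°) = 94.59 m
net slip = dip-slip / sin(rake) = 94.59 / sin(15°) = 365 m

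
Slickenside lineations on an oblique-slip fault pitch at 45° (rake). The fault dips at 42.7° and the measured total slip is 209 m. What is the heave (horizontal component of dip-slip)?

dip-slip = net slip × sin(rake) = 209 m × sin(45°) = 147.8 m
heave = dip-slip × cos(dip) = 147.8 × cos(42.7°) = 109 m

109 m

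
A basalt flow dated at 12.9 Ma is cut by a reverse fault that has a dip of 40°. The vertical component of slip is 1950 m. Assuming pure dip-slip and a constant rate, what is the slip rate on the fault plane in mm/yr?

0.235 mm/yr

dip-slip = throw / sin(dip) = 1950 m / sin(40°) = 3034 m
rate = 3034 m / 12.9 Ma = 0.000235 m/yr = 0.235 mm/yr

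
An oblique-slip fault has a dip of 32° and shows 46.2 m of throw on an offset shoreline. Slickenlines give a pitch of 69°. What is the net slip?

dip-slip = throw / sin(dip) = 46.2 / sin(32°) = 87.18 m
net slip = dip-slip / sin(rake) = 87.18 / sin(69°) = 93.4 m

93.4 m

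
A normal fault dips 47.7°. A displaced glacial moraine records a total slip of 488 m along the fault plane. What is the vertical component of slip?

throw = dip-slip × sin(dip) = 488 m × sin(47.7°) = 361 m

361 m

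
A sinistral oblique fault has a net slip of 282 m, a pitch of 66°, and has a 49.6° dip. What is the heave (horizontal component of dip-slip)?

dip-slip = net slip × sin(rake) = 282 m × sin(66°) = 257.6 m
heave = dip-slip × cos(dip) = 257.6 × cos(49.6°) = 167 m

167 m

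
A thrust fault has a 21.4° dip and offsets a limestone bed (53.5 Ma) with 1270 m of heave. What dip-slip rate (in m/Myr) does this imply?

dip-slip = heave / cos(dip) = 1270 m / cos(21.4°) = 1364 m
rate = 1364 m / 53.5 Ma = 0.0000255 m/yr = 25.5 m/Myr

25.5 m/Myr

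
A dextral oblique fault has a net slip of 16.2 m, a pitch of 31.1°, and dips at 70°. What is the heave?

dip-slip = net slip × sin(rake) = 16.2 m × sin(31.1°) = 8.368 m
heave = dip-slip × cos(dip) = 8.368 × cos(70°) = 2.86 m

2.86 m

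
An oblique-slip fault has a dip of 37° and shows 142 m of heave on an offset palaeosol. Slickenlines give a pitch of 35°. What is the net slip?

310 m

dip-slip = heave / cos(dip) = 142 / cos(37°) = 177.8 m
net slip = dip-slip / sin(rake) = 177.8 / sin(35°) = 310 m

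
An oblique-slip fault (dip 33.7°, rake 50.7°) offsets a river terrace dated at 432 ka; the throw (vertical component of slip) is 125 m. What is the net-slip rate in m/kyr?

dip-slip = throw / sin(dip) = 125 / sin(33.7°) = 225.3 m
net slip = dip-slip / sin(rake) = 225.3 / sin(50.7°) = 291.1 m
rate = 291.1 m / 432 ka = 0.000674 m/yr = 0.674 m/kyr

0.674 m/kyr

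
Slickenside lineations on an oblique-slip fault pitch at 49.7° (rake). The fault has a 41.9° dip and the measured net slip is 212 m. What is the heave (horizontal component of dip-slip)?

dip-slip = net slip × sin(rake) = 212 m × sin(49.7°) = 161.7 m
heave = dip-slip × cos(dip) = 161.7 × cos(41.9°) = 120 m

120 m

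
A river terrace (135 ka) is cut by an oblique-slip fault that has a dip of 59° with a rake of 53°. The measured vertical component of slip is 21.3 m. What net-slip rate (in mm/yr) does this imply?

0.230 mm/yr

dip-slip = throw / sin(dip) = 21.3 / sin(59°) = 24.85 m
net slip = dip-slip / sin(rake) = 24.85 / sin(53°) = 31.11 m
rate = 31.11 m / 135 ka = 0.000230 m/yr = 0.230 mm/yr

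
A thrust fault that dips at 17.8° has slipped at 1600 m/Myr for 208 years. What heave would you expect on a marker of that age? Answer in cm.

dip-slip = rate × time = 1600 m/Myr × 208 years = 0.3328 m
heave = dip-slip × cos(dip) = 0.3328 × cos(17.8°) = 0.317 m = 31.7 cm

31.7 cm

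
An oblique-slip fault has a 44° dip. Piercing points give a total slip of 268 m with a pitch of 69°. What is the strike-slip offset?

96 m

strike-slip = net slip × cos(rake) = 268 m × cos(69°) = 96 m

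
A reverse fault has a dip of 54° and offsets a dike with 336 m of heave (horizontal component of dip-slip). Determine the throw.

throw = heave × tan(dip) = 336 × tan(54°) = 462 m

462 m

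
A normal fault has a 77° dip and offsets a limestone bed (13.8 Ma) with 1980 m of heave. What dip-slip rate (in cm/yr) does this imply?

0.0638 cm/yr

dip-slip = heave / cos(dip) = 1980 m / cos(77°) = 8802 m
rate = 8802 m / 13.8 Ma = 0.000638 m/yr = 0.0638 cm/yr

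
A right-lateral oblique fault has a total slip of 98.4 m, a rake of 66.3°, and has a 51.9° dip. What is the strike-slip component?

39.6 m

strike-slip = net slip × cos(rake) = 98.4 m × cos(66.3°) = 39.6 m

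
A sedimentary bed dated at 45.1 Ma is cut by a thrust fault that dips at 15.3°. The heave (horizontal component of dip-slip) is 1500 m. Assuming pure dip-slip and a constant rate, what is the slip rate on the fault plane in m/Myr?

34.5 m/Myr

dip-slip = heave / cos(dip) = 1500 m / cos(15.3°) = 1555 m
rate = 1555 m / 45.1 Ma = 0.0000345 m/yr = 34.5 m/Myr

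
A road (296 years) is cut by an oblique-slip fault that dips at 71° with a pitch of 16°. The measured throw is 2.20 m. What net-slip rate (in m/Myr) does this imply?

dip-slip = throw / sin(dip) = 2.20 / sin(71°) = 2.327 m
net slip = dip-slip / sin(rake) = 2.327 / sin(16°) = 8.441 m
rate = 8.441 m / 296 years = 0.0285 m/yr = 28500 m/Myr

28500 m/Myr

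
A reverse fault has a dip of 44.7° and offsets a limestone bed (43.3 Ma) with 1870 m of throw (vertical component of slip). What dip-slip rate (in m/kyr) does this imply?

0.0614 m/kyr

dip-slip = throw / sin(dip) = 1870 m / sin(44.7°) = 2659 m
rate = 2659 m / 43.3 Ma = 0.0000614 m/yr = 0.0614 m/kyr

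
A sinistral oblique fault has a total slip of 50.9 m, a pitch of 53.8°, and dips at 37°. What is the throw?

dip-slip = net slip × sin(rake) = 50.9 m × sin(53.8°) = 41.07 m
throw = dip-slip × sin(dip) = 41.07 × sin(37°) = 24.7 m

24.7 m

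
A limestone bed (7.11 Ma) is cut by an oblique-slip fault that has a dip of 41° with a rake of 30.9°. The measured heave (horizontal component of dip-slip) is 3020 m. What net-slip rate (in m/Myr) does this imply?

dip-slip = heave / cos(dip) = 3020 / cos(41°) = 4002 m
net slip = dip-slip / sin(rake) = 4002 / sin(30.9°) = 7792 m
rate = 7792 m / 7.11 Ma = 0.00110 m/yr = 1100 m/Myr

1100 m/Myr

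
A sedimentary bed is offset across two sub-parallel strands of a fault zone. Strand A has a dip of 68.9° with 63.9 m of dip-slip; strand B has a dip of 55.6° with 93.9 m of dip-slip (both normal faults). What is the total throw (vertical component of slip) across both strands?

throw_A = 63.9 × sin(68.9°) = 59.62 m
throw_B = 93.9 × sin(55.6°) = 77.48 m
total = 59.62 + 77.48 = 137 m

137 m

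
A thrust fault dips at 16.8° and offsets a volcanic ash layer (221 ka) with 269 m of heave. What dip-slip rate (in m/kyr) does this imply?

1.27 m/kyr

dip-slip = heave / cos(dip) = 269 m / cos(16.8°) = 281 m
rate = 281 m / 221 ka = 0.00127 m/yr = 1.27 m/kyr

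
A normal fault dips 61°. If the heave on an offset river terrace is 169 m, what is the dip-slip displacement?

dip-slip = heave / cos(dip) = 169 / cos(61°) = 349 m

349 m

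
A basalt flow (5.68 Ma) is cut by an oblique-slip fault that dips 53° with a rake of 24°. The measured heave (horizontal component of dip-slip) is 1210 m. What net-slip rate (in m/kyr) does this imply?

0.870 m/kyr

dip-slip = heave / cos(dip) = 1210 / cos(53°) = 2011 m
net slip = dip-slip / sin(rake) = 2011 / sin(24°) = 4943 m
rate = 4943 m / 5.68 Ma = 0.000870 m/yr = 0.870 m/kyr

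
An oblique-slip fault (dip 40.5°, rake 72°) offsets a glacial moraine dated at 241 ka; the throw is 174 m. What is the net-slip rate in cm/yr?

0.117 cm/yr

dip-slip = throw / sin(dip) = 174 / sin(40.5°) = 267.9 m
net slip = dip-slip / sin(rake) = 267.9 / sin(72°) = 281.7 m
rate = 281.7 m / 241 ka = 0.00117 m/yr = 0.117 cm/yr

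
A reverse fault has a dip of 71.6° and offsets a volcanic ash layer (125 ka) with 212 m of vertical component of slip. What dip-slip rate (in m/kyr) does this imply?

1.79 m/kyr

dip-slip = throw / sin(dip) = 212 m / sin(71.6°) = 223.4 m
rate = 223.4 m / 125 ka = 0.00179 m/yr = 1.79 m/kyr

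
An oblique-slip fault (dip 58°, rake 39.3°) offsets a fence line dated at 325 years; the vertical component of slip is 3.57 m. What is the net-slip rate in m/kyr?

20.5 m/kyr

dip-slip = throw / sin(dip) = 3.57 / sin(58°) = 4.210 m
net slip = dip-slip / sin(rake) = 4.210 / sin(39.3°) = 6.646 m
rate = 6.646 m / 325 years = 0.0205 m/yr = 20.5 m/kyr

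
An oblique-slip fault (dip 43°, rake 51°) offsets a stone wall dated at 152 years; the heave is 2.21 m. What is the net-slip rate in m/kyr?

dip-slip = heave / cos(dip) = 2.21 / cos(43°) = 3.022 m
net slip = dip-slip / sin(rake) = 3.022 / sin(51°) = 3.888 m
rate = 3.888 m / 152 years = 0.0256 m/yr = 25.6 m/kyr

25.6 m/kyr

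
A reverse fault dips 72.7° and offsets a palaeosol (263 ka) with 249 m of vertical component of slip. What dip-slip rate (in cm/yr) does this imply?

0.0992 cm/yr

dip-slip = throw / sin(dip) = 249 m / sin(72.7°) = 260.8 m
rate = 260.8 m / 263 ka = 0.000992 m/yr = 0.0992 cm/yr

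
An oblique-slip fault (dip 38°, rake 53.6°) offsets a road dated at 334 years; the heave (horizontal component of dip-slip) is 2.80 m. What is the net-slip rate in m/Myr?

13200 m/Myr

dip-slip = heave / cos(dip) = 2.80 / cos(38°) = 3.553 m
net slip = dip-slip / sin(rake) = 3.553 / sin(53.6°) = 4.415 m
rate = 4.415 m / 334 years = 0.0132 m/yr = 13200 m/Myr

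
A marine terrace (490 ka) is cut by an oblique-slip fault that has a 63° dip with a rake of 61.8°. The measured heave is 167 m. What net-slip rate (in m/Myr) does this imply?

dip-slip = heave / cos(dip) = 167 / cos(63°) = 367.8 m
net slip = dip-slip / sin(rake) = 367.8 / sin(61.8°) = 417.4 m
rate = 417.4 m / 490 ka = 0.000852 m/yr = 852 m/Myr

852 m/Myr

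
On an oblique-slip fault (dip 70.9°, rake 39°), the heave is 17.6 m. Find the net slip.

dip-slip = heave / cos(dip) = 17.6 / cos(70.9°) = 53.79 m
net slip = dip-slip / sin(rake) = 53.79 / sin(39°) = 85.5 m

85.5 m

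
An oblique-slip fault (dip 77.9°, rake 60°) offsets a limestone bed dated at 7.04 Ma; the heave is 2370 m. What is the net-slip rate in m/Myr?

dip-slip = heave / cos(dip) = 2370 / cos(77.9°) = 11310 m
net slip = dip-slip / sin(rake) = 11310 / sin(60°) = 13060 m
rate = 13060 m / 7.04 Ma = 0.00185 m/yr = 1850 m/Myr

1850 m/Myr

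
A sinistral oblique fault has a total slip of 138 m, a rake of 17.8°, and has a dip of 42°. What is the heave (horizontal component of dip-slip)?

31.4 m

dip-slip = net slip × sin(rake) = 138 m × sin(17.8°) = 42.19 m
heave = dip-slip × cos(dip) = 42.19 × cos(42°) = 31.4 m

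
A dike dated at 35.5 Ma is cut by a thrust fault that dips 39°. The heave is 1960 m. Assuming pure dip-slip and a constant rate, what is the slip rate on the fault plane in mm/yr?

dip-slip = heave / cos(dip) = 1960 m / cos(39°) = 2522 m
rate = 2522 m / 35.5 Ma = 0.0000710 m/yr = 0.0710 mm/yr

0.0710 mm/yr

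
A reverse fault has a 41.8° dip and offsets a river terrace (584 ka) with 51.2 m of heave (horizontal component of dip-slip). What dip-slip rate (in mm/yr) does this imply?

0.118 mm/yr

dip-slip = heave / cos(dip) = 51.2 m / cos(41.8°) = 68.68 m
rate = 68.68 m / 584 ka = 0.000118 m/yr = 0.118 mm/yr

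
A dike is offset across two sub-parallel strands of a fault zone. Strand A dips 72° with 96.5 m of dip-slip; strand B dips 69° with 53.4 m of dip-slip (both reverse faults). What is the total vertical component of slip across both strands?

throw_A = 96.5 × sin(72°) = 91.78 m
throw_B = 53.4 × sin(69°) = 49.85 m
total = 91.78 + 49.85 = 142 m

142 m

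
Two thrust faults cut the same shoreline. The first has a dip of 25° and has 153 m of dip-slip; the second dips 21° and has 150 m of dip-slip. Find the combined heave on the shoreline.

heave_A = 153 × cos(25°) = 138.7 m
heave_B = 150 × cos(21°) = 140 m
total = 138.7 + 140 = 279 m

279 m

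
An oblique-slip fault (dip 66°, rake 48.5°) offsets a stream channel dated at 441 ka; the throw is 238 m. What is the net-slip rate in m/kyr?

0.789 m/kyr

dip-slip = throw / sin(dip) = 238 / sin(66°) = 260.5 m
net slip = dip-slip / sin(rake) = 260.5 / sin(48.5°) = 347.8 m
rate = 347.8 m / 441 ka = 0.000789 m/yr = 0.789 m/kyr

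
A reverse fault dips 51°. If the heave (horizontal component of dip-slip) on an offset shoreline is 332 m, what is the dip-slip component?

528 m

dip-slip = heave / cos(dip) = 332 / cos(51°) = 528 m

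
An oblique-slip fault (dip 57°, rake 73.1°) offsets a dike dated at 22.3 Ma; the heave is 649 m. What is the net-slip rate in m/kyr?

0.0558 m/kyr

dip-slip = heave / cos(dip) = 649 / cos(57°) = 1192 m
net slip = dip-slip / sin(rake) = 1192 / sin(73.1°) = 1245 m
rate = 1245 m / 22.3 Ma = 0.0000558 m/yr = 0.0558 m/kyr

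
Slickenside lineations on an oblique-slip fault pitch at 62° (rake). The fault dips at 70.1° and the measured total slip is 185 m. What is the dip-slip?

dip-slip = net slip × sin(rake) = 185 m × sin(62°) = 163 m

163 m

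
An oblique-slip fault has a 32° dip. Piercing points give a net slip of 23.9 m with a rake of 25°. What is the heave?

8.57 m

dip-slip = net slip × sin(rake) = 23.9 m × sin(25°) = 10.10 m
heave = dip-slip × cos(dip) = 10.10 × cos(32°) = 8.57 m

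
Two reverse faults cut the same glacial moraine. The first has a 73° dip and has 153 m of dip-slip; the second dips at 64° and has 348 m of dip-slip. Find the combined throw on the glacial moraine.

throw_A = 153 × sin(73°) = 146.3 m
throw_B = 348 × sin(64°) = 312.8 m
total = 146.3 + 312.8 = 459 m

459 m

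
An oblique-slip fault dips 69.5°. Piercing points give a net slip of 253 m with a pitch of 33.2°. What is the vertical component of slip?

130 m

dip-slip = net slip × sin(rake) = 253 m × sin(33.2°) = 138.5 m
throw = dip-slip × sin(dip) = 138.5 × sin(69.5°) = 130 m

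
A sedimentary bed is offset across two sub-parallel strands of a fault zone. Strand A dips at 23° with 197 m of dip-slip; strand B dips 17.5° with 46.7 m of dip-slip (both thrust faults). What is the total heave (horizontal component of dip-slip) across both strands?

heave_A = 197 × cos(23°) = 181.3 m
heave_B = 46.7 × cos(17.5°) = 44.54 m
total = 181.3 + 44.54 = 226 m

226 m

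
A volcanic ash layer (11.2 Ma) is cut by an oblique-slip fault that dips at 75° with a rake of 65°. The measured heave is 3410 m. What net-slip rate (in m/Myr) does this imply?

dip-slip = heave / cos(dip) = 3410 / cos(75°) = 13180 m
net slip = dip-slip / sin(rake) = 13180 / sin(65°) = 14540 m
rate = 14540 m / 11.2 Ma = 0.00130 m/yr = 1300 m/Myr

1300 m/Myr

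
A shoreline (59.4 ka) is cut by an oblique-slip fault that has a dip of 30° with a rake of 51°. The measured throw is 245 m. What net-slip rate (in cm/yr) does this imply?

dip-slip = throw / sin(dip) = 245 / sin(30°) = 490 m
net slip = dip-slip / sin(rake) = 490 / sin(51°) = 630.5 m
rate = 630.5 m / 59.4 ka = 0.0106 m/yr = 1.06 cm/yr

1.06 cm/yr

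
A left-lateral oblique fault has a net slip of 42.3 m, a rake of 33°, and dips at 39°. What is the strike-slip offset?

strike-slip = net slip × cos(rake) = 42.3 m × cos(33°) = 35.5 m

35.5 m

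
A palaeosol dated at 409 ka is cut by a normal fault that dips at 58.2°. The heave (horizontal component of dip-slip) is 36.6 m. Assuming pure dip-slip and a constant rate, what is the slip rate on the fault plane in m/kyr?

dip-slip = heave / cos(dip) = 36.6 m / cos(58.2°) = 69.46 m
rate = 69.46 m / 409 ka = 0.000170 m/yr = 0.170 m/kyr

0.170 m/kyr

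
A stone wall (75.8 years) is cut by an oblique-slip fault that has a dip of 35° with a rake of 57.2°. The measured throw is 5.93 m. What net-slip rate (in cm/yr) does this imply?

dip-slip = throw / sin(dip) = 5.93 / sin(35°) = 10.34 m
net slip = dip-slip / sin(rake) = 10.34 / sin(57.2°) = 12.30 m
rate = 12.30 m / 75.8 years = 0.162 m/yr = 16.2 cm/yr

16.2 cm/yr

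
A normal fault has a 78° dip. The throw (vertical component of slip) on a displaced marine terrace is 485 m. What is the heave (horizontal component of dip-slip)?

103 m

heave = throw / tan(dip) = 485 / tan(78°) = 103 m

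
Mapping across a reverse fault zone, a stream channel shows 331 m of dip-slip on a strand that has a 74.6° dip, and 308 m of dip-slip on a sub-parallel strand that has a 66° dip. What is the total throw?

600 m

throw_A = 331 × sin(74.6°) = 319.1 m
throw_B = 308 × sin(66°) = 281.4 m
total = 319.1 + 281.4 = 600 m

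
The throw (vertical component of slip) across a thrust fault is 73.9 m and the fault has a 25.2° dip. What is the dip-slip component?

174 m

dip-slip = throw / sin(dip) = 73.9 / sin(25.2°) = 174 m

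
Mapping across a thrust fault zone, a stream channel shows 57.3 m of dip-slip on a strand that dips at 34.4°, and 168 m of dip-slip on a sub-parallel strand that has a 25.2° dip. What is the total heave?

heave_A = 57.3 × cos(34.4°) = 47.28 m
heave_B = 168 × cos(25.2°) = 152 m
total = 47.28 + 152 = 199 m

199 m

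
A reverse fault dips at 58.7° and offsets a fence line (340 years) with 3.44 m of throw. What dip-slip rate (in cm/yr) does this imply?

dip-slip = throw / sin(dip) = 3.44 m / sin(58.7°) = 4.026 m
rate = 4.026 m / 340 years = 0.0118 m/yr = 1.18 cm/yr

1.18 cm/yr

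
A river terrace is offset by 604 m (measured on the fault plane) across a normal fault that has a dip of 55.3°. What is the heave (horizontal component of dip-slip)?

heave = dip-slip × cos(dip) = 604 m × cos(55.3°) = 344 m

344 m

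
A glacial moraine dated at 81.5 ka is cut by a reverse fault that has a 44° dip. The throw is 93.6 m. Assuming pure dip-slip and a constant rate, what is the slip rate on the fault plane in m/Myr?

dip-slip = throw / sin(dip) = 93.6 m / sin(44°) = 134.7 m
rate = 134.7 m / 81.5 ka = 0.00165 m/yr = 1650 m/Myr

1650 m/Myr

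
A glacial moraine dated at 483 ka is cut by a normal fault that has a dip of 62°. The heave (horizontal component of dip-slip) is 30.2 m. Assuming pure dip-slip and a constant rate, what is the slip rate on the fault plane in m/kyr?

dip-slip = heave / cos(dip) = 30.2 m / cos(62°) = 64.33 m
rate = 64.33 m / 483 ka = 0.000133 m/yr = 0.133 m/kyr

0.133 m/kyr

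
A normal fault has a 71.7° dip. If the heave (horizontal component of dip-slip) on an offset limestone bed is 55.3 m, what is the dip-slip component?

dip-slip = heave / cos(dip) = 55.3 / cos(71.7°) = 176 m

176 m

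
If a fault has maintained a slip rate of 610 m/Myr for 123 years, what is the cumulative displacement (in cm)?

7.50 cm

slip = rate × time = 610 m/Myr × 123 years = 0.0750 m = 7.50 cm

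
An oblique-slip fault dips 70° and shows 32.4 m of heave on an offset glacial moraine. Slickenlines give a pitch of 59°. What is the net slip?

111 m

dip-slip = heave / cos(dip) = 32.4 / cos(70°) = 94.73 m
net slip = dip-slip / sin(rake) = 94.73 / sin(59°) = 111 m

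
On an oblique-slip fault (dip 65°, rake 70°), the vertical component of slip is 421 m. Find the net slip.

dip-slip = throw / sin(dip) = 421 / sin(65°) = 464.5 m
net slip = dip-slip / sin(rake) = 464.5 / sin(70°) = 494 m

494 m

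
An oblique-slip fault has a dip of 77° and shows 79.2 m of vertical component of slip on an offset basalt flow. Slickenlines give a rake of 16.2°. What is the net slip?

dip-slip = throw / sin(dip) = 79.2 / sin(77°) = 81.28 m
net slip = dip-slip / sin(rake) = 81.28 / sin(16.2°) = 291 m

291 m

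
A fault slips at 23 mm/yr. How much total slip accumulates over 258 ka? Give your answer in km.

5.93 km

slip = rate × time = 23 mm/yr × 258 ka = 5930 m = 5.93 km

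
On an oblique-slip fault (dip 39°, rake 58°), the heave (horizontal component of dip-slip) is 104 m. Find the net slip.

158 m

dip-slip = heave / cos(dip) = 104 / cos(39°) = 133.8 m
net slip = dip-slip / sin(rake) = 133.8 / sin(58°) = 158 m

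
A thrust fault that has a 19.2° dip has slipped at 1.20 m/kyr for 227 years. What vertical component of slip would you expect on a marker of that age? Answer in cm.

8.96 cm

dip-slip = rate × time = 1.20 m/kyr × 227 years = 0.2724 m
throw = dip-slip × sin(dip) = 0.2724 × sin(19.2°) = 0.0896 m = 8.96 cm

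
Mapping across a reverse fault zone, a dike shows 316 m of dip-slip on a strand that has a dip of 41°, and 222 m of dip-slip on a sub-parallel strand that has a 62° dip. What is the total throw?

throw_A = 316 × sin(41°) = 207.3 m
throw_B = 222 × sin(62°) = 196 m
total = 207.3 + 196 = 403 m

403 m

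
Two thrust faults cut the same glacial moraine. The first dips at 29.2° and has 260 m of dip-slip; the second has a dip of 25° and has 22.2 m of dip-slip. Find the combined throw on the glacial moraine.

136 m

throw_A = 260 × sin(29.2°) = 126.8 m
throw_B = 22.2 × sin(25°) = 9.382 m
total = 126.8 + 9.382 = 136 m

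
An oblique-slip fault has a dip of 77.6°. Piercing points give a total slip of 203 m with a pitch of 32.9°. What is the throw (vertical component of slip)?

dip-slip = net slip × sin(rake) = 203 m × sin(32.9°) = 110.3 m
throw = dip-slip × sin(dip) = 110.3 × sin(77.6°) = 108 m

108 m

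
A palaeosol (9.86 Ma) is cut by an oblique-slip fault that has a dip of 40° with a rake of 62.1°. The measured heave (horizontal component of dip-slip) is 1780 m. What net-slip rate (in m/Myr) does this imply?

267 m/Myr

dip-slip = heave / cos(dip) = 1780 / cos(40°) = 2324 m
net slip = dip-slip / sin(rake) = 2324 / sin(62.1°) = 2629 m
rate = 2629 m / 9.86 Ma = 0.000267 m/yr = 267 m/Myr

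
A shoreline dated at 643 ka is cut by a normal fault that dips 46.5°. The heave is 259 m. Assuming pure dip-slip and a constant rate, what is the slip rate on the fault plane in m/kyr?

dip-slip = heave / cos(dip) = 259 m / cos(46.5°) = 376.3 m
rate = 376.3 m / 643 ka = 0.000585 m/yr = 0.585 m/kyr

0.585 m/kyr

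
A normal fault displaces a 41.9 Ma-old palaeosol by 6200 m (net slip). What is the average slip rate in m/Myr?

148 m/Myr

rate = 6200 m / 41.9 Ma = 0.000148 m/yr = 148 m/Myr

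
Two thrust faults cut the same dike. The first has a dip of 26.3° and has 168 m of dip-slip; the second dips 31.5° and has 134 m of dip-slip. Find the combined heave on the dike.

heave_A = 168 × cos(26.3°) = 150.6 m
heave_B = 134 × cos(31.5°) = 114.3 m
total = 150.6 + 114.3 = 265 m

265 m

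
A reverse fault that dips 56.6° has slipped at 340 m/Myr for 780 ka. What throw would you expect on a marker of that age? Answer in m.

221 m

dip-slip = rate × time = 340 m/Myr × 780 ka = 265.2 m
throw = dip-slip × sin(dip) = 265.2 × sin(56.6°) = 221 m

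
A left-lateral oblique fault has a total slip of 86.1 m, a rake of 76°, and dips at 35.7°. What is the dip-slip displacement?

83.5 m

dip-slip = net slip × sin(rake) = 86.1 m × sin(76°) = 83.5 m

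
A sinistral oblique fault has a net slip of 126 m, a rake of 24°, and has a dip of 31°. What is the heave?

dip-slip = net slip × sin(rake) = 126 m × sin(24°) = 51.25 m
heave = dip-slip × cos(dip) = 51.25 × cos(31°) = 43.9 m

43.9 m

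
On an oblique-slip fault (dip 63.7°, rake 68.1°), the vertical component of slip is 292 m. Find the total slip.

dip-slip = throw / sin(dip) = 292 / sin(63.7°) = 325.7 m
net slip = dip-slip / sin(rake) = 325.7 / sin(68.1°) = 351 m

351 m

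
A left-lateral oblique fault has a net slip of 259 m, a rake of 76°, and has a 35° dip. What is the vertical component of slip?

144 m

dip-slip = net slip × sin(rake) = 259 m × sin(76°) = 251.3 m
throw = dip-slip × sin(dip) = 251.3 × sin(35°) = 144 m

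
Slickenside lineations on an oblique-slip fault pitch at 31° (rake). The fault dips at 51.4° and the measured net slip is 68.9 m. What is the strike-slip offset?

strike-slip = net slip × cos(rake) = 68.9 m × cos(31°) = 59.1 m

59.1 m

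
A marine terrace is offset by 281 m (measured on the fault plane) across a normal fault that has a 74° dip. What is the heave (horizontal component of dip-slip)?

heave = dip-slip × cos(dip) = 281 m × cos(74°) = 77.5 m

77.5 m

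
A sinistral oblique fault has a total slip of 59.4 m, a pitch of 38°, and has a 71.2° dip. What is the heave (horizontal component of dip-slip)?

11.8 m

dip-slip = net slip × sin(rake) = 59.4 m × sin(38°) = 36.57 m
heave = dip-slip × cos(dip) = 36.57 × cos(71.2°) = 11.8 m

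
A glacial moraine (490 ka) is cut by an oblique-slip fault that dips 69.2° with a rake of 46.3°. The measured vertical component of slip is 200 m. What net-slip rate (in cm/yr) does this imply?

0.0604 cm/yr

dip-slip = throw / sin(dip) = 200 / sin(69.2°) = 213.9 m
net slip = dip-slip / sin(rake) = 213.9 / sin(46.3°) = 295.9 m
rate = 295.9 m / 490 ka = 0.000604 m/yr = 0.0604 cm/yr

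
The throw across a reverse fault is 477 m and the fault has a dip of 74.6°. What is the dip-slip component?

dip-slip = throw / sin(dip) = 477 / sin(74.6°) = 495 m

495 m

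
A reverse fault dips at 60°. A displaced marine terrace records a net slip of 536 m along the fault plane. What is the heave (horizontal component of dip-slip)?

heave = dip-slip × cos(dip) = 536 m × cos(60°) = 268 m

268 m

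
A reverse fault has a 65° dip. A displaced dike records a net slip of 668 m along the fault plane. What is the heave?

heave = dip-slip × cos(dip) = 668 m × cos(65°) = 282 m

282 m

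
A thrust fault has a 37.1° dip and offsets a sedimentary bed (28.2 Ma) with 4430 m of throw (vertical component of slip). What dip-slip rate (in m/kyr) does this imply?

dip-slip = throw / sin(dip) = 4430 m / sin(37.1°) = 7344 m
rate = 7344 m / 28.2 Ma = 0.000260 m/yr = 0.260 m/kyr

0.260 m/kyr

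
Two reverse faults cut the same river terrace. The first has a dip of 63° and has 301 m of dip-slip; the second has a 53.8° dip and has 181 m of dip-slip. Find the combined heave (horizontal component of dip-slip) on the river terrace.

heave_A = 301 × cos(63°) = 136.7 m
heave_B = 181 × cos(53.8°) = 106.9 m
total = 136.7 + 106.9 = 244 m

244 m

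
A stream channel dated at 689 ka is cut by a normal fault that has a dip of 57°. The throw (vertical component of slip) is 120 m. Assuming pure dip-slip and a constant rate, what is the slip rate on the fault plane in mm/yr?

dip-slip = throw / sin(dip) = 120 m / sin(57°) = 143.1 m
rate = 143.1 m / 689 ka = 0.000208 m/yr = 0.208 mm/yr

0.208 mm/yr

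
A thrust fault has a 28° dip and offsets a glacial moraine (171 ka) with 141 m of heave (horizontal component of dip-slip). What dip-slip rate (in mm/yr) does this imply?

dip-slip = heave / cos(dip) = 141 m / cos(28°) = 159.7 m
rate = 159.7 m / 171 ka = 0.000934 m/yr = 0.934 mm/yr

0.934 mm/yr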